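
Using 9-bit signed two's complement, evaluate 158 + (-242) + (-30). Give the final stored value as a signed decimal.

158 + (-242) = -84 (110101100)
-84 + (-30) = -114 (110001110)

-114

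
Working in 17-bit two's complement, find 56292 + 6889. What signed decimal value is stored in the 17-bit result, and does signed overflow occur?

56292 → 01101101111100100
6889 → 00001101011101001
  01101101111100100
+ 00001101011101001
= 01111011011001101
Result 01111011011001101: MSB = 0 → value 63181.
Both addends are non-negative and so is the stored result: no signed overflow.

63181; no overflow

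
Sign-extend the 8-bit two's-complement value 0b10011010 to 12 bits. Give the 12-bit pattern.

111110011010

MSB of 10011010 is 1; replicate it into the new high bits.
1111|10011010 → 111110011010 (still -102).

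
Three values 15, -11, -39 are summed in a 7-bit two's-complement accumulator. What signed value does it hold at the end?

15 + (-11) = 4 (0000100)
4 + (-39) = -35 (1011101)

-35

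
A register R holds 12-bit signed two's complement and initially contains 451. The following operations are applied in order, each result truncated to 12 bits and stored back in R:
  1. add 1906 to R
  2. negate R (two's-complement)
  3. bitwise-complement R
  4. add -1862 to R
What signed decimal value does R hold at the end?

Start: R = 451 = 000111000011.
R = 451 + 1906 = 2357; wraps to -1739 = 100100110101
R = −(-1739) = 1739 = 011011001011
R = NOT 011011001011 = 100100110100 = -1740
R = -1740 + (-1862) = -3602; wraps to 494 = 000111101110

494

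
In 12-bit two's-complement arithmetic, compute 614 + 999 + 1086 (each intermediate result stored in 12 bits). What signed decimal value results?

-1397

614 + 999 = 1613 (011001001101)
1613 + 1086 = 2699 → wraps to -1397 (101010001011)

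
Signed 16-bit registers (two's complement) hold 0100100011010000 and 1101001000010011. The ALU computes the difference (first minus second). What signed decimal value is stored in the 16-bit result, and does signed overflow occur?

30397; no overflow

0100100011010000 = 18640 (signed)
1101001000010011 = -11757 (signed)
Subtract via negate-and-add: invert 1101001000010011 + 1 = 0010110111101101 (i.e. 11757).
  0100100011010000
+ 0010110111101101
= 0111011010111101
Result 0111011010111101: MSB = 0 → value 30397.
Both addends (after negating the subtrahend) are non-negative and so is the stored result: no signed overflow.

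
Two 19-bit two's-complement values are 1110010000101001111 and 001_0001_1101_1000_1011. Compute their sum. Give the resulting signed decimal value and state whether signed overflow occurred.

16090; no overflow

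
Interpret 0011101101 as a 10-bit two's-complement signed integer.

MSB is 0, so the value is non-negative: 0011101101 = 237.

237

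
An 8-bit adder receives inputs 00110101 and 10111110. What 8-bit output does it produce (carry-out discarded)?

  00110101
+ 10111110
= 11110011

11110011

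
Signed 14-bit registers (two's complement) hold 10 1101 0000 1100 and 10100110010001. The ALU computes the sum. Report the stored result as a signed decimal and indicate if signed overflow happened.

5789; overflow

10 1101 0000 1100 → 10110100001100 = -4852 (signed)
10100110010001 = -5743 (signed)
  10110100001100
+ 10100110010001
= 01011010011101  (discard carry-out 1)
Result 01011010011101: MSB = 0 → value 5789.
Both addends are negative but the stored result is non-negative: signed overflow. The true value -4852 + (-5743) = -10595 lies outside [-8192, 8191].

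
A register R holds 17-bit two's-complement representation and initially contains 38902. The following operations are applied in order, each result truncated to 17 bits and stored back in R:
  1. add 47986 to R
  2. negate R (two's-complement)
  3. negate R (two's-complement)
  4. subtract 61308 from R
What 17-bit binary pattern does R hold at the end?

Start: R = 38902 = 01001011111110110.
R = 38902 + 47986 = 86888; wraps to -44184 = 10101001101101000
R = −(-44184) = 44184 = 01010110010011000
R = −(44184) = -44184 = 10101001101101000
R = -44184 − 61308 = -105492; wraps to 25580 = 00110001111101100

00110001111101100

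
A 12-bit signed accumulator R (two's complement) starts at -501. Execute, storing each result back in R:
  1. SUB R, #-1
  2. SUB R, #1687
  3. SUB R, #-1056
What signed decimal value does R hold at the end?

Start: R = -501 = 111000001011.
R = -501 − (-1) = -500 = 111000001100
R = -500 − 1687 = -2187; wraps to 1909 = 011101110101
R = 1909 − (-1056) = 2965; wraps to -1131 = 101110010101

-1131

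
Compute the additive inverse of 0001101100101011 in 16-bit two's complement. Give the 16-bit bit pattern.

Invert: 1110010011010100. Add 1: 1110010011010101.

1110010011010101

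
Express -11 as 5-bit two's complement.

|-11| = 11 = 01011 in 5 bits.
Invert the bits: 10100. Add 1: 10101.

10101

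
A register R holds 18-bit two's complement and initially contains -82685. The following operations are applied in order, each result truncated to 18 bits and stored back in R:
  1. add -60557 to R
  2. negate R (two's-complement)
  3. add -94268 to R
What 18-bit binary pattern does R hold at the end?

Start: R = -82685 = 101011110100000011.
R = -82685 + (-60557) = -143242; wraps to 118902 = 011101000001110110
R = −(118902) = -118902 = 100010111110001010
R = -118902 + (-94268) = -213170; wraps to 48974 = 001011111101001110

001011111101001110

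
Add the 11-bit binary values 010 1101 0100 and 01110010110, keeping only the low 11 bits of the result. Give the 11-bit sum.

  01011010100
+ 01110010110
= 11001101010

11001101010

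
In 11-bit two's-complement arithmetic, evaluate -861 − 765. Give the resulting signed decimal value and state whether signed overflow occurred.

422; overflow

-861 → 10010100011
765 → 01011111101
Subtract via negate-and-add: invert 01011111101 + 1 = 10100000011 (i.e. -765).
  10010100011
+ 10100000011
= 00110100110  (discard carry-out 1)
Result 00110100110: MSB = 0 → value 422.
Both addends (after negating the subtrahend) are negative but the stored result is non-negative: signed overflow. The true value -861 − 765 = -1626 lies outside [-1024, 1023].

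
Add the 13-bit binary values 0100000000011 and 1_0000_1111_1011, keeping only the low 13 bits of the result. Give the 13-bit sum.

1100011111110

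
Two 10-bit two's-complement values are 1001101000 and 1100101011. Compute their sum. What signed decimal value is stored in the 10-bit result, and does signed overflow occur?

403; overflow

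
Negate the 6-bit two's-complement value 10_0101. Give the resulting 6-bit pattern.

Invert: 011010. Add 1: 011011.
Check: 100101 = -27, 011011 = 27.

011011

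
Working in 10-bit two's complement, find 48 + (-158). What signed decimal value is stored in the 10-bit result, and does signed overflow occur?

-110; no overflow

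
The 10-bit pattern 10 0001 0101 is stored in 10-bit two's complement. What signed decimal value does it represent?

MSB is 1, so the value is negative.
Invert: 0111101010. Add 1: 0111101011 = 491. So the value is −491.

-491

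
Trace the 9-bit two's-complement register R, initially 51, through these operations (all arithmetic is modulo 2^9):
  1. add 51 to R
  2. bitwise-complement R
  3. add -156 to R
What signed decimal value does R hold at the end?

Start: R = 51 = 000110011.
R = 51 + 51 = 102 = 001100110
R = NOT 001100110 = 110011001 = -103
R = -103 + (-156) = -259; wraps to 253 = 011111101

253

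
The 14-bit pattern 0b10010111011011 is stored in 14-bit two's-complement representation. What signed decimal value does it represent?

-6693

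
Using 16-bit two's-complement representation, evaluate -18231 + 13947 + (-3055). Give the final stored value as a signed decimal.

-7339

-18231 + 13947 = -4284 (1110111101000100)
-4284 + (-3055) = -7339 (1110001101010101)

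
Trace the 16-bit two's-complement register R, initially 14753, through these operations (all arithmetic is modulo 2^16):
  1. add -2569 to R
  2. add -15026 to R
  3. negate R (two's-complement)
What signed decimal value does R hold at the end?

Start: R = 14753 = 0011100110100001.
R = 14753 + (-2569) = 12184 = 0010111110011000
R = 12184 + (-15026) = -2842 = 1111010011100110
R = −(-2842) = 2842 = 0000101100011010

2842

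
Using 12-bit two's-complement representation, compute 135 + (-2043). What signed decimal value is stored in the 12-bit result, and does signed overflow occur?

-1908; no overflow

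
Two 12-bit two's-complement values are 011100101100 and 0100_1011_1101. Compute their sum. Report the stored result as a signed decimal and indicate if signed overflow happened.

011100101100 = 1836 (signed)
0100_1011_1101 → 010010111101 = 1213 (signed)
  011100101100
+ 010010111101
= 101111101001
Result 101111101001: MSB = 1 → 3049 − 4096 = -1047.
Both addends are non-negative but the stored result is negative: signed overflow. The true value 1836 + 1213 = 3049 lies outside [-2048, 2047].

-1047; overflow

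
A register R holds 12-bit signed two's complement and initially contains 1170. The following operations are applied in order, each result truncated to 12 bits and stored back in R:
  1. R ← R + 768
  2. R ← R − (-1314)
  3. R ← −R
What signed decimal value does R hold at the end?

Start: R = 1170 = 010010010010.
R = 1170 + 768 = 1938 = 011110010010
R = 1938 − (-1314) = 3252; wraps to -844 = 110010110100
R = −(-844) = 844 = 001101001100

844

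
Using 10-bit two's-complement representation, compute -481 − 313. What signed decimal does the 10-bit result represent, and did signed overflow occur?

-481 → 1000011111
313 → 0100111001
Subtract via negate-and-add: invert 0100111001 + 1 = 1011000111 (i.e. -313).
  1000011111
+ 1011000111
= 0011100110  (discard carry-out 1)
Result 0011100110: MSB = 0 → value 230.
Both addends (after negating the subtrahend) are negative but the stored result is non-negative: signed overflow. The true value -481 − 313 = -794 lies outside [-512, 511].

230; overflow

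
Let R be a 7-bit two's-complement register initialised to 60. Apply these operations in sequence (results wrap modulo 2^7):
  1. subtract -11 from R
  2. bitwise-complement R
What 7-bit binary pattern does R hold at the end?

0111000

Start: R = 60 = 0111100.
R = 60 − (-11) = 71; wraps to -57 = 1000111
R = NOT 1000111 = 0111000 = 56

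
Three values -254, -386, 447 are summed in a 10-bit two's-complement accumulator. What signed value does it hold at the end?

-193

-254 + (-386) = -640 → wraps to 384 (0110000000)
384 + 447 = 831 → wraps to -193 (1100111111)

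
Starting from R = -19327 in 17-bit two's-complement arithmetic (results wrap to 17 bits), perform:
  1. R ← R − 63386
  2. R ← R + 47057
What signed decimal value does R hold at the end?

-35656

Start: R = -19327 = 11011010010000001.
R = -19327 − 63386 = -82713; wraps to 48359 = 01011110011100111
R = 48359 + 47057 = 95416; wraps to -35656 = 10111010010111000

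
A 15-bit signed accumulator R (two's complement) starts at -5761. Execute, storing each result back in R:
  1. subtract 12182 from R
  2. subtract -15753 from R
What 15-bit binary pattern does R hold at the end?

111011101110010

Start: R = -5761 = 110100101111111.
R = -5761 − 12182 = -17943; wraps to 14825 = 011100111101001
R = 14825 − (-15753) = 30578; wraps to -2190 = 111011101110010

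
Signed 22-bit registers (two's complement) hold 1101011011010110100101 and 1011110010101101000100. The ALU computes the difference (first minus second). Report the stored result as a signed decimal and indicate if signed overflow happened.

1101011011010110100101 = -674395 (signed)
1011110010101101000100 = -1103036 (signed)
Subtract via negate-and-add: invert 1011110010101101000100 + 1 = 0100001101010010111100 (i.e. 1103036).
  1101011011010110100101
+ 0100001101010010111100
= 0001101000101001100001  (discard carry-out 1)
Result 0001101000101001100001: MSB = 0 → value 428641.
Addends (after negating the subtrahend) have opposite signs, so signed overflow cannot occur.

428641; no overflow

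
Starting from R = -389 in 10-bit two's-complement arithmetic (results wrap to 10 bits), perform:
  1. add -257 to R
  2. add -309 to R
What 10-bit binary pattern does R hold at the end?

Start: R = -389 = 1001111011.
R = -389 + (-257) = -646; wraps to 378 = 0101111010
R = 378 + (-309) = 69 = 0001000101

0001000101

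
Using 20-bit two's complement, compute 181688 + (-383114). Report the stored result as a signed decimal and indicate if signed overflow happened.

-201426; no overflow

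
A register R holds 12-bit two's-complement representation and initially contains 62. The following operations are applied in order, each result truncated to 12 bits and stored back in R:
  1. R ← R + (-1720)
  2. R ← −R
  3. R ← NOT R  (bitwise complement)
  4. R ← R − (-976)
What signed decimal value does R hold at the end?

-683

Start: R = 62 = 000000111110.
R = 62 + (-1720) = -1658 = 100110000110
R = −(-1658) = 1658 = 011001111010
R = NOT 011001111010 = 100110000101 = -1659
R = -1659 − (-976) = -683 = 110101010101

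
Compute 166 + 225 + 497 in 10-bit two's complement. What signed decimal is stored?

166 + 225 = 391 (0110000111)
391 + 497 = 888 → wraps to -136 (1101111000)

-136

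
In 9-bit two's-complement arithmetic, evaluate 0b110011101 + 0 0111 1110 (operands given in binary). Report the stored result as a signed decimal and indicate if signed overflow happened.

27; no overflow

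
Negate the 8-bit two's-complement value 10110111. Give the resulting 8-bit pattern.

01001001

Invert: 01001000. Add 1: 01001001.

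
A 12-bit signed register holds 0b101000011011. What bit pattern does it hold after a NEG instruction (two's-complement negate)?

010111100101

Invert: 010111100100. Add 1: 010111100101.
Check: 101000011011 = -1509, 010111100101 = 1509.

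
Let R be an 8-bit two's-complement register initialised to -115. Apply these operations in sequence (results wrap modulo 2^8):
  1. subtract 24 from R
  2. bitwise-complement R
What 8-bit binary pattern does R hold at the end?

10001010

Start: R = -115 = 10001101.
R = -115 − 24 = -139; wraps to 117 = 01110101
R = NOT 01110101 = 10001010 = -118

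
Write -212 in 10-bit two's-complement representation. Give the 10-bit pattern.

1100101100

|-212| = 212 = 0011010100 in 10 bits.
Invert the bits: 1100101011. Add 1: 1100101100.
Check: 1100101100 reads as 812 − 1024 = -212.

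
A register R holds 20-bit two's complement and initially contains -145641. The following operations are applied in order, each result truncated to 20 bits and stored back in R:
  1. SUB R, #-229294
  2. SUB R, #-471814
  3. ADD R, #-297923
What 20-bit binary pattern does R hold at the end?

00111110111000001000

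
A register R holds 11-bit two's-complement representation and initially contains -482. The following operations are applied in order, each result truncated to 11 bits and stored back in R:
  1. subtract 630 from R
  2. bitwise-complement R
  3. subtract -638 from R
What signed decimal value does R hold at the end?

-299

Start: R = -482 = 11000011110.
R = -482 − 630 = -1112; wraps to 936 = 01110101000
R = NOT 01110101000 = 10001010111 = -937
R = -937 − (-638) = -299 = 11011010101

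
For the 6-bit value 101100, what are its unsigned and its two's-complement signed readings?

unsigned = 44, signed = -20

Unsigned: 101100 = 44.
Signed: MSB=1 → 44 − 64 = -20.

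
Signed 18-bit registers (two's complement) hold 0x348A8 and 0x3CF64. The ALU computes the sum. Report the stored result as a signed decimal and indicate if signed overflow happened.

-59380; no overflow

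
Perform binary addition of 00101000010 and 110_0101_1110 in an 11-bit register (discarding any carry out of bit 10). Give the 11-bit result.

11110100000

  00101000010
+ 11001011110
= 11110100000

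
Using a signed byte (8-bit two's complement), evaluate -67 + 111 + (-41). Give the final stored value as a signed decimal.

3

-67 + 111 = 44 (00101100)
44 + (-41) = 3 (00000011)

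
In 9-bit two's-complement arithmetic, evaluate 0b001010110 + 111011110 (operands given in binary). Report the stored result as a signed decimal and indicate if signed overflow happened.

52; no overflow

0b001010110 → 001010110 = 86 (signed)
111011110 = -34 (signed)
  001010110
+ 111011110
= 000110100  (discard carry-out 1)
Result 000110100: MSB = 0 → value 52.
Addends have opposite signs, so signed overflow cannot occur.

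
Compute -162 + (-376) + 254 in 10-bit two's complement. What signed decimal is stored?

-162 + (-376) = -538 → wraps to 486 (0111100110)
486 + 254 = 740 → wraps to -284 (1011100100)

-284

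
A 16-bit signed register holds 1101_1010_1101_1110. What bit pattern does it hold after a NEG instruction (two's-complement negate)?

Invert: 0010010100100001. Add 1: 0010010100100010.

0010010100100010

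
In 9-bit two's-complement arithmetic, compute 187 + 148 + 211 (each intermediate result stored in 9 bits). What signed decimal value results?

187 + 148 = 335 → wraps to -177 (101001111)
-177 + 211 = 34 (000100010)

34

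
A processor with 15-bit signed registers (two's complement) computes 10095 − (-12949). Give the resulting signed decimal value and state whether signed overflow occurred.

-9724; overflow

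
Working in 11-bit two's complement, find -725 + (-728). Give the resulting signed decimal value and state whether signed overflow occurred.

595; overflow

-725 → 10100101011
-728 → 10100101000
  10100101011
+ 10100101000
= 01001010011  (discard carry-out 1)
Result 01001010011: MSB = 0 → value 595.
Both addends are negative but the stored result is non-negative: signed overflow. The true value -725 + (-728) = -1453 lies outside [-1024, 1023].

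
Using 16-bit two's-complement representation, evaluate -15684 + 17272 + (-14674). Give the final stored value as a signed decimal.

-15684 + 17272 = 1588 (0000011000110100)
1588 + (-14674) = -13086 (1100110011100010)

-13086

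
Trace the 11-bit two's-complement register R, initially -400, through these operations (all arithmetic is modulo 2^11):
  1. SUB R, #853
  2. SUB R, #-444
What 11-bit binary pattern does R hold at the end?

10011010111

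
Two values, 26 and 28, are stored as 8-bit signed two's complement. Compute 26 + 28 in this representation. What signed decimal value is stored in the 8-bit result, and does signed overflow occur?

26 → 00011010
28 → 00011100
  00011010
+ 00011100
= 00110110
Result 00110110: MSB = 0 → value 54.
Both addends are non-negative and so is the stored result: no signed overflow.

54; no overflow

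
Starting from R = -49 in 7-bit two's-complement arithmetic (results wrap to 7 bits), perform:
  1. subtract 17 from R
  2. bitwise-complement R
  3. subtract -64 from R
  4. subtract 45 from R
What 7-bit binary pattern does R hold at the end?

Start: R = -49 = 1001111.
R = -49 − 17 = -66; wraps to 62 = 0111110
R = NOT 0111110 = 1000001 = -63
R = -63 − (-64) = 1 = 0000001
R = 1 − 45 = -44 = 1010100

1010100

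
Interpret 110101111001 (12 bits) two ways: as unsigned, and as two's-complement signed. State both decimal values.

Unsigned: 110101111001 = 3449.
Signed: MSB=1 → 3449 − 4096 = -647.

unsigned = 3449, signed = -647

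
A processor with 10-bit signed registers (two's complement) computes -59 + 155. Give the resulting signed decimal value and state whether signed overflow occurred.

-59 → 1111000101
155 → 0010011011
  1111000101
+ 0010011011
= 0001100000  (discard carry-out 1)
Result 0001100000: MSB = 0 → value 96.
Addends have opposite signs, so signed overflow cannot occur.

96; no overflow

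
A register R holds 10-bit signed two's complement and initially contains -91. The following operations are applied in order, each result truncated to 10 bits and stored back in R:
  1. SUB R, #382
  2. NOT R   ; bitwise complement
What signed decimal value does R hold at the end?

Start: R = -91 = 1110100101.
R = -91 − 382 = -473 = 1000100111
R = NOT 1000100111 = 0111011000 = 472

472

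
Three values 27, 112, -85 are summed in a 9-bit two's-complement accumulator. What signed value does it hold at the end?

27 + 112 = 139 (010001011)
139 + (-85) = 54 (000110110)

54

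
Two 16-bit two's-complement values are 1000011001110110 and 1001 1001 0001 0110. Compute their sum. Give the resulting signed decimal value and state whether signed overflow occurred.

1000011001110110 = -31114 (signed)
1001 1001 0001 0110 → 1001100100010110 = -26346 (signed)
  1000011001110110
+ 1001100100010110
= 0001111110001100  (discard carry-out 1)
Result 0001111110001100: MSB = 0 → value 8076.
Both addends are negative but the stored result is non-negative: signed overflow. The true value -31114 + (-26346) = -57460 lies outside [-32768, 32767].

8076; overflow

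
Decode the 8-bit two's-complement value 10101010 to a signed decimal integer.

-86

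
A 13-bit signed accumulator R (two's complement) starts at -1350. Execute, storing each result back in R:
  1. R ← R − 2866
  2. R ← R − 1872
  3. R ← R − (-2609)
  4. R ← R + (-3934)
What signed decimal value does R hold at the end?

779

Start: R = -1350 = 1101010111010.
R = -1350 − 2866 = -4216; wraps to 3976 = 0111110001000
R = 3976 − 1872 = 2104 = 0100000111000
R = 2104 − (-2609) = 4713; wraps to -3479 = 1001001101001
R = -3479 + (-3934) = -7413; wraps to 779 = 0001100001011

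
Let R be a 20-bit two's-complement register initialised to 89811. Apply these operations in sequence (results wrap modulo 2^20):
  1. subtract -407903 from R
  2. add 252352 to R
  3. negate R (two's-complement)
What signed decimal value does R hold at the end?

Start: R = 89811 = 00010101111011010011.
R = 89811 − (-407903) = 497714 = 01111001100000110010
R = 497714 + 252352 = 750066; wraps to -298510 = 10110111000111110010
R = −(-298510) = 298510 = 01001000111000001110

298510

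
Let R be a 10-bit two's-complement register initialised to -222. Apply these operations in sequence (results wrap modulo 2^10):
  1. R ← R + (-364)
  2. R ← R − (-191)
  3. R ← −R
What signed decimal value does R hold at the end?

Start: R = -222 = 1100100010.
R = -222 + (-364) = -586; wraps to 438 = 0110110110
R = 438 − (-191) = 629; wraps to -395 = 1001110101
R = −(-395) = 395 = 0110001011

395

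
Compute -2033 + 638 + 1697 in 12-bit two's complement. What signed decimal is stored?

302

-2033 + 638 = -1395 (101010001101)
-1395 + 1697 = 302 (000100101110)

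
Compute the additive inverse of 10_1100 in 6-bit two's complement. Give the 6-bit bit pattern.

010100

Invert: 010011. Add 1: 010100.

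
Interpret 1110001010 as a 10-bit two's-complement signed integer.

MSB is 1, so the value is negative.
Unsigned reading: 906. Subtract 2^10 = 1024: 906 − 1024 = -118.

-118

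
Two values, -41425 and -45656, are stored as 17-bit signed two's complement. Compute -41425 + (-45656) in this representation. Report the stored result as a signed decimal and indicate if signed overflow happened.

43991; overflow

-41425 → 10101111000101111
-45656 → 10100110110101000
  10101111000101111
+ 10100110110101000
= 01010101111010111  (discard carry-out 1)
Result 01010101111010111: MSB = 0 → value 43991.
Both addends are negative but the stored result is non-negative: signed overflow. The true value -41425 + (-45656) = -87081 lies outside [-65536, 65535].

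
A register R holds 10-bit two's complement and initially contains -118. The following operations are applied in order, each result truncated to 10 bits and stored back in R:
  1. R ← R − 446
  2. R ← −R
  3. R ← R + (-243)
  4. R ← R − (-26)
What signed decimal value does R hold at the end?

Start: R = -118 = 1110001010.
R = -118 − 446 = -564; wraps to 460 = 0111001100
R = −(460) = -460 = 1000110100
R = -460 + (-243) = -703; wraps to 321 = 0101000001
R = 321 − (-26) = 347 = 0101011011

347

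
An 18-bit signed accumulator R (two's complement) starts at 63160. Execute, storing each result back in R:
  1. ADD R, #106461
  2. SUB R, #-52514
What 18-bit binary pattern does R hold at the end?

110110001110110111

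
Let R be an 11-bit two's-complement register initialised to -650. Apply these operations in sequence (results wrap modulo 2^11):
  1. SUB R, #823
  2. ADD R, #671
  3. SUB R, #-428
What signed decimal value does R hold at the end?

-374

Start: R = -650 = 10101110110.
R = -650 − 823 = -1473; wraps to 575 = 01000111111
R = 575 + 671 = 1246; wraps to -802 = 10011011110
R = -802 − (-428) = -374 = 11010001010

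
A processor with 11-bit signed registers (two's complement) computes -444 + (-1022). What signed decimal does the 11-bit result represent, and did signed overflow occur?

-444 → 11001000100
-1022 → 10000000010
  11001000100
+ 10000000010
= 01001000110  (discard carry-out 1)
Result 01001000110: MSB = 0 → value 582.
Both addends are negative but the stored result is non-negative: signed overflow. The true value -444 + (-1022) = -1466 lies outside [-1024, 1023].

582; overflow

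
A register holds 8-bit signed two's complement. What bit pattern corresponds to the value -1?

|-1| = 1 = 00000001 in 8 bits.
Invert the bits: 11111110. Add 1: 11111111.
Check: 11111111 reads as 255 − 256 = -1.

11111111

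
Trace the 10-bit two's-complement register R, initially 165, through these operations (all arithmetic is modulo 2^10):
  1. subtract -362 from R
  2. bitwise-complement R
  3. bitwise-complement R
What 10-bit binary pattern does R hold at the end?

1000001111

Start: R = 165 = 0010100101.
R = 165 − (-362) = 527; wraps to -497 = 1000001111
R = NOT 1000001111 = 0111110000 = 496
R = NOT 0111110000 = 1000001111 = -497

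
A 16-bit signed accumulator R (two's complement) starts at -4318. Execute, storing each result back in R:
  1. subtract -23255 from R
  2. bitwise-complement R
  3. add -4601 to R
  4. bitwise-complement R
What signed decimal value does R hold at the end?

Start: R = -4318 = 1110111100100010.
R = -4318 − (-23255) = 18937 = 0100100111111001
R = NOT 0100100111111001 = 1011011000000110 = -18938
R = -18938 + (-4601) = -23539 = 1010010000001101
R = NOT 1010010000001101 = 0101101111110010 = 23538

23538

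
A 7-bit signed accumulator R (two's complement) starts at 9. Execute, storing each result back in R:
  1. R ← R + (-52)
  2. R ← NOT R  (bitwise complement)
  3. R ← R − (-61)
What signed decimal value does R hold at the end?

-25

Start: R = 9 = 0001001.
R = 9 + (-52) = -43 = 1010101
R = NOT 1010101 = 0101010 = 42
R = 42 − (-61) = 103; wraps to -25 = 1100111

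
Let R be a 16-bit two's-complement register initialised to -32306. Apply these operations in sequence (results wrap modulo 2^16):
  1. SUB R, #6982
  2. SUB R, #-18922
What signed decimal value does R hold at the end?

-20366

Start: R = -32306 = 1000000111001110.
R = -32306 − 6982 = -39288; wraps to 26248 = 0110011010001000
R = 26248 − (-18922) = 45170; wraps to -20366 = 1011000001110010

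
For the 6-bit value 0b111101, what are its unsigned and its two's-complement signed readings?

unsigned = 61, signed = -3

Unsigned: 111101 = 61.
Signed: MSB=1 → 61 − 64 = -3.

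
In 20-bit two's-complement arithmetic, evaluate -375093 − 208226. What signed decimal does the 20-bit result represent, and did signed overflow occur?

465257; overflow

-375093 → 10100100011011001011
208226 → 00110010110101100010
Subtract via negate-and-add: invert 00110010110101100010 + 1 = 11001101001010011110 (i.e. -208226).
  10100100011011001011
+ 11001101001010011110
= 01110001100101101001  (discard carry-out 1)
Result 01110001100101101001: MSB = 0 → value 465257.
Both addends (after negating the subtrahend) are negative but the stored result is non-negative: signed overflow. The true value -375093 − 208226 = -583319 lies outside [-524288, 524287].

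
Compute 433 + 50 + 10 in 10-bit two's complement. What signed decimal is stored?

433 + 50 = 483 (0111100011)
483 + 10 = 493 (0111101101)

493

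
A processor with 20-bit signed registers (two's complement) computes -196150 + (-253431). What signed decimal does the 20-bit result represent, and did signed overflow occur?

-449581; no overflow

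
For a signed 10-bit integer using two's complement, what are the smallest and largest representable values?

min = -512, max = 511

Minimum: −2^9 = -512.
Maximum: 2^9 − 1 = 511.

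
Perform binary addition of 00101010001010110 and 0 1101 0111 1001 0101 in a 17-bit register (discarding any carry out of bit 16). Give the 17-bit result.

  00101010001010110
+ 01101011110010101
= 10010101111101011

10010101111101011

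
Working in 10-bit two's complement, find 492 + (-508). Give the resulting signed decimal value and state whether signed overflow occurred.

-16; no overflow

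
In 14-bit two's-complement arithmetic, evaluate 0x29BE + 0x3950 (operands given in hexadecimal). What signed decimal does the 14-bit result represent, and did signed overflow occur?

0x29BE = 10100110111110 = -5698 (signed)
0x3950 = 11100101010000 = -1712 (signed)
  10100110111110
+ 11100101010000
= 10001100001110  (discard carry-out 1)
Result 10001100001110: MSB = 1 → 8974 − 16384 = -7410.
Both addends are negative and so is the stored result: no signed overflow.

-7410; no overflow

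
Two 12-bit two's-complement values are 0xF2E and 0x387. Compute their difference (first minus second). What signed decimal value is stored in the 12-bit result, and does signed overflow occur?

0xF2E = 111100101110 = -210 (signed)
0x387 = 001110000111 = 903 (signed)
Subtract via negate-and-add: invert 001110000111 + 1 = 110001111001 (i.e. -903).
  111100101110
+ 110001111001
= 101110100111  (discard carry-out 1)
Result 101110100111: MSB = 1 → 2983 − 4096 = -1113.
Both addends (after negating the subtrahend) are negative and so is the stored result: no signed overflow.

-1113; no overflow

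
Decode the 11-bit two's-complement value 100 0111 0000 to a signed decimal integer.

MSB is 1, so the value is negative.
Unsigned reading: 1136. Subtract 2^11 = 2048: 1136 − 2048 = -912.

-912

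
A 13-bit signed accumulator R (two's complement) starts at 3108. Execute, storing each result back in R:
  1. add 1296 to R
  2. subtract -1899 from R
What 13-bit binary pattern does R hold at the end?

Start: R = 3108 = 0110000100100.
R = 3108 + 1296 = 4404; wraps to -3788 = 1000100110100
R = -3788 − (-1899) = -1889 = 1100010011111

1100010011111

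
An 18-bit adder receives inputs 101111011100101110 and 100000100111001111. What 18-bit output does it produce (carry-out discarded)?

  101111011100101110
+ 100000100111001111
= 010000000011111101  (discard carry-out 1)

010000000011111101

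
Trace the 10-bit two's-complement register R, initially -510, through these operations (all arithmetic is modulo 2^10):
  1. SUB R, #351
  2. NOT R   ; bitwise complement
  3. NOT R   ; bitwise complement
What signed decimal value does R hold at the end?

Start: R = -510 = 1000000010.
R = -510 − 351 = -861; wraps to 163 = 0010100011
R = NOT 0010100011 = 1101011100 = -164
R = NOT 1101011100 = 0010100011 = 163

163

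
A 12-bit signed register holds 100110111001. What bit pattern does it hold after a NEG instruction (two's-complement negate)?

Invert: 011001000110. Add 1: 011001000111.

011001000111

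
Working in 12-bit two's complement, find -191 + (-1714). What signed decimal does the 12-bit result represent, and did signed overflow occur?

-191 → 111101000001
-1714 → 100101001110
  111101000001
+ 100101001110
= 100010001111  (discard carry-out 1)
Result 100010001111: MSB = 1 → 2191 − 4096 = -1905.
Both addends are negative and so is the stored result: no signed overflow.

-1905; no overflow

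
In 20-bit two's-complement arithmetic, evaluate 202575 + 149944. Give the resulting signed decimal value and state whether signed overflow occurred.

202575 → 00110001011101001111
149944 → 00100100100110111000
  00110001011101001111
+ 00100100100110111000
= 01010110000100000111
Result 01010110000100000111: MSB = 0 → value 352519.
Both addends are non-negative and so is the stored result: no signed overflow.

352519; no overflow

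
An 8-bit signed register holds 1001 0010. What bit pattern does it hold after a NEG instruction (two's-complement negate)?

Invert: 01101101. Add 1: 01101110.

01101110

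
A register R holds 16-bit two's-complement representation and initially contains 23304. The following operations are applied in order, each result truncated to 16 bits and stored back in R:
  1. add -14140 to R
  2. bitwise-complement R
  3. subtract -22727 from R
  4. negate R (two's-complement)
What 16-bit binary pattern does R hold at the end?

1100101100000110

Start: R = 23304 = 0101101100001000.
R = 23304 + (-14140) = 9164 = 0010001111001100
R = NOT 0010001111001100 = 1101110000110011 = -9165
R = -9165 − (-22727) = 13562 = 0011010011111010
R = −(13562) = -13562 = 1100101100000110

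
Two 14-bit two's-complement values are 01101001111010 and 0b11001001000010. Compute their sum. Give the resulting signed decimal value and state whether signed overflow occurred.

01101001111010 = 6778 (signed)
0b11001001000010 → 11001001000010 = -3518 (signed)
  01101001111010
+ 11001001000010
= 00110010111100  (discard carry-out 1)
Result 00110010111100: MSB = 0 → value 3260.
Addends have opposite signs, so signed overflow cannot occur.

3260; no overflow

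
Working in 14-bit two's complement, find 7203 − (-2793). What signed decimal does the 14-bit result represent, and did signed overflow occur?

-6388; overflow

7203 → 01110000100011
-2793 → 11010100010111
Subtract via negate-and-add: invert 11010100010111 + 1 = 00101011101001 (i.e. 2793).
  01110000100011
+ 00101011101001
= 10011100001100
Result 10011100001100: MSB = 1 → 9996 − 16384 = -6388.
Both addends (after negating the subtrahend) are non-negative but the stored result is negative: signed overflow. The true value 7203 − (-2793) = 9996 lies outside [-8192, 8191].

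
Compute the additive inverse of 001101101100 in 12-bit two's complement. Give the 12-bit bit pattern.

110010010100

Invert: 110010010011. Add 1: 110010010100.
Check: 001101101100 = 876, 110010010100 = -876.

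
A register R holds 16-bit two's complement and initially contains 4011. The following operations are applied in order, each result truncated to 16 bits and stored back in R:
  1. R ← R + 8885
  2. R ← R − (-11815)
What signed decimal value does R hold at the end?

Start: R = 4011 = 0000111110101011.
R = 4011 + 8885 = 12896 = 0011001001100000
R = 12896 − (-11815) = 24711 = 0110000010000111

24711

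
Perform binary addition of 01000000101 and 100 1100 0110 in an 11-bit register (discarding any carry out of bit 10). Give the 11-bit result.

  01000000101
+ 10011000110
= 11011001011

11011001011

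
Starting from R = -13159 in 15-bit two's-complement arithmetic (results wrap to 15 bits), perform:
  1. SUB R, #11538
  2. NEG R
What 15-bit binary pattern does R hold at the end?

Start: R = -13159 = 100110010011001.
R = -13159 − 11538 = -24697; wraps to 8071 = 001111110000111
R = −(8071) = -8071 = 110000001111001

110000001111001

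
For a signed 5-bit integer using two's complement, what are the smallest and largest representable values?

Minimum: −2^4 = -16.
Maximum: 2^4 − 1 = 15.

min = -16, max = 15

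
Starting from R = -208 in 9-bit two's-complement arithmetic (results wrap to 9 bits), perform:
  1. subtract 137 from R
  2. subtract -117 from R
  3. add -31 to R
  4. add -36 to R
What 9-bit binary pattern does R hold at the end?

Start: R = -208 = 100110000.
R = -208 − 137 = -345; wraps to 167 = 010100111
R = 167 − (-117) = 284; wraps to -228 = 100011100
R = -228 + (-31) = -259; wraps to 253 = 011111101
R = 253 + (-36) = 217 = 011011001

011011001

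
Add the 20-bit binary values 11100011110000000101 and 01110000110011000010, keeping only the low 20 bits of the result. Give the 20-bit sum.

  11100011110000000101
+ 01110000110011000010
= 01010100100011000111  (discard carry-out 1)

01010100100011000111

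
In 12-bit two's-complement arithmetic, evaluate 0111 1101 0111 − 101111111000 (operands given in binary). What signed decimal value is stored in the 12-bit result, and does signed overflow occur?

-1057; overflow

0111 1101 0111 → 011111010111 = 2007 (signed)
101111111000 = -1032 (signed)
Subtract via negate-and-add: invert 101111111000 + 1 = 010000001000 (i.e. 1032).
  011111010111
+ 010000001000
= 101111011111
Result 101111011111: MSB = 1 → 3039 − 4096 = -1057.
Both addends (after negating the subtrahend) are non-negative but the stored result is negative: signed overflow. The true value 2007 − (-1032) = 3039 lies outside [-2048, 2047].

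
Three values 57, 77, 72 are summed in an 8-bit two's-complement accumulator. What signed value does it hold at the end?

57 + 77 = 134 → wraps to -122 (10000110)
-122 + 72 = -50 (11001110)

-50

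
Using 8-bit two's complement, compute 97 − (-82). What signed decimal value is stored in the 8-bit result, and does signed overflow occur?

97 → 01100001
-82 → 10101110
Subtract via negate-and-add: invert 10101110 + 1 = 01010010 (i.e. 82).
  01100001
+ 01010010
= 10110011
Result 10110011: MSB = 1 → 179 − 256 = -77.
Both addends (after negating the subtrahend) are non-negative but the stored result is negative: signed overflow. The true value 97 − (-82) = 179 lies outside [-128, 127].

-77; overflow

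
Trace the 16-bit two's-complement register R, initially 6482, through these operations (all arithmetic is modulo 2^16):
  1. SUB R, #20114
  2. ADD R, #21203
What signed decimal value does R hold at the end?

Start: R = 6482 = 0001100101010010.
R = 6482 − 20114 = -13632 = 1100101011000000
R = -13632 + 21203 = 7571 = 0001110110010011

7571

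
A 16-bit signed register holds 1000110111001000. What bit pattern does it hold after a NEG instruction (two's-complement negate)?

0111001000111000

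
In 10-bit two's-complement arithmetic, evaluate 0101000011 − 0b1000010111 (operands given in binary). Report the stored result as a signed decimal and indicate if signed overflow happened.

0101000011 = 323 (signed)
0b1000010111 → 1000010111 = -489 (signed)
Subtract via negate-and-add: invert 1000010111 + 1 = 0111101001 (i.e. 489).
  0101000011
+ 0111101001
= 1100101100
Result 1100101100: MSB = 1 → 812 − 1024 = -212.
Both addends (after negating the subtrahend) are non-negative but the stored result is negative: signed overflow. The true value 323 − (-489) = 812 lies outside [-512, 511].

-212; overflow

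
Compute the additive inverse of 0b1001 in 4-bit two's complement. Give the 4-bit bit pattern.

0111

Invert: 0110. Add 1: 0111.
Check: 1001 = -7, 0111 = 7.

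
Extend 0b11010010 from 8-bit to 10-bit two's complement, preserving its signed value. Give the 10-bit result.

1111010010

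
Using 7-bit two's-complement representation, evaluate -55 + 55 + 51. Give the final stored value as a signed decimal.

51

-55 + 55 = 0 (0000000)
0 + 51 = 51 (0110011)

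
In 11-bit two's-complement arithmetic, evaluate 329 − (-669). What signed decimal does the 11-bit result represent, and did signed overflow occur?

329 → 00101001001
-669 → 10101100011
Subtract via negate-and-add: invert 10101100011 + 1 = 01010011101 (i.e. 669).
  00101001001
+ 01010011101
= 01111100110
Result 01111100110: MSB = 0 → value 998.
Both addends (after negating the subtrahend) are non-negative and so is the stored result: no signed overflow.

998; no overflow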